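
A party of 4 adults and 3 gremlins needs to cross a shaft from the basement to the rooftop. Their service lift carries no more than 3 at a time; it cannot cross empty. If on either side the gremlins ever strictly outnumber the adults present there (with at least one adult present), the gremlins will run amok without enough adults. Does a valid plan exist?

Yes

1. 3 gremlins → the rooftop.  (the basement: 4A 0G; the rooftop: 0A 3G)
2. 1 gremlin ← the basement.  (the basement: 4A 1G; the rooftop: 0A 2G)
3. 3 adults → the rooftop.  (the basement: 1A 1G; the rooftop: 3A 2G)
4. 1 adult ← the basement.  (the basement: 2A 1G; the rooftop: 2A 2G)
5. 2 adults and 1 gremlin → the rooftop.  (the basement: 0A 0G; the rooftop: 4A 3G)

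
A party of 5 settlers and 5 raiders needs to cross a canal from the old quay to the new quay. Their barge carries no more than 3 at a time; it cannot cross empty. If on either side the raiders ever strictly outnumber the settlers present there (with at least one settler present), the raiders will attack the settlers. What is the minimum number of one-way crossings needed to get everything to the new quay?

11

Counting alone: each trip to the new quay takes at most 3 across and each return brings at least 1 back, so after t trips out (and t−1 returns) at most 3t − (t−1) of the 10 are across; that first reaches 10 at t = 5, so at least 9 crossings are needed.
The safety rule pushes this higher. Following every safe sequence of crossings, the most of the 10 that can be at the new quay as the barge arrives there on crossing 9 is 9 — never all 10.
So no plan with fewer than 11 crossings exists, and this one achieves 11:
1. 2 raiders → the new quay.  (the old quay: 5S 3R; the new quay: 0S 2R)
2. 1 raider ← the old quay.  (the old quay: 5S 4R; the new quay: 0S 1R)
3. 3 raiders → the new quay.  (the old quay: 5S 1R; the new quay: 0S 4R)
4. 1 raider ← the old quay.  (the old quay: 5S 2R; the new quay: 0S 3R)
5. 3 settlers → the new quay.  (the old quay: 2S 2R; the new quay: 3S 3R)
6. 1 settler and 1 raider ← the old quay.  (the old quay: 3S 3R; the new quay: 2S 2R)
7. 3 settlers → the new quay.  (the old quay: 0S 3R; the new quay: 5S 2R)
8. 1 raider ← the old quay.  (the old quay: 0S 4R; the new quay: 5S 1R)
9. 2 raiders → the new quay.  (the old quay: 0S 2R; the new quay: 5S 3R)
10. 1 raider ← the old quay.  (the old quay: 0S 3R; the new quay: 5S 2R)
11. 3 raiders → the new quay.  (the old quay: 0S 0R; the new quay: 5S 5R)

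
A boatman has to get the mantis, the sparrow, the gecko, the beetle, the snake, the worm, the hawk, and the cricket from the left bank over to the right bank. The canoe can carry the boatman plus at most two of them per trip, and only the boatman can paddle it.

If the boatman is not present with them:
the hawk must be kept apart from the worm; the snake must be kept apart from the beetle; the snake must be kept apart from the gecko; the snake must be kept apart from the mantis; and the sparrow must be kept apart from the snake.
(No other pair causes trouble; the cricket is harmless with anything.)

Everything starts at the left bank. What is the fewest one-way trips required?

Counting alone: the boatman can take at most 2 across per trip to the right bank, so moving all 8 needs at least 4 loaded trips out, with a return between consecutive ones — at least 7 crossings.
The safety rule pushes this higher. Following every safe sequence of crossings, the most of the 8 that can be at the right bank as the canoe arrives there on crossing 7 is 7 — never all 8.
So no plan with fewer than 9 crossings exists, and this one achieves 9:
1. Boatman goes to the right bank with the snake and the worm.  [the left bank: the beetle, the cricket, the gecko, the hawk, the mantis, the sparrow | the right bank: the snake, the worm]
2. Boatman goes back to the left bank alone.  [the left bank: the beetle, the cricket, the gecko, the hawk, the mantis, the sparrow | the right bank: the snake, the worm]
3. Boatman goes to the right bank with the cricket.  [the left bank: the beetle, the gecko, the hawk, the mantis, the sparrow | the right bank: the cricket, the snake, the worm]
4. Boatman goes back to the left bank alone.  [the left bank: the beetle, the gecko, the hawk, the mantis, the sparrow | the right bank: the cricket, the snake, the worm]
5. Boatman goes to the right bank with the mantis and the sparrow.  [the left bank: the beetle, the gecko, the hawk | the right bank: the cricket, the mantis, the snake, the sparrow, the worm]
6. Boatman goes back to the left bank with the snake.  [the left bank: the beetle, the gecko, the hawk, the snake | the right bank: the cricket, the mantis, the sparrow, the worm]
7. Boatman goes to the right bank with the beetle and the gecko.  [the left bank: the hawk, the snake | the right bank: the beetle, the cricket, the gecko, the mantis, the sparrow, the worm]
8. Boatman goes back to the left bank alone.  [the left bank: the hawk, the snake | the right bank: the beetle, the cricket, the gecko, the mantis, the sparrow, the worm]
9. Boatman goes to the right bank with the hawk and the snake.  [the left bank: — | the right bank: the beetle, the cricket, the gecko, the hawk, the mantis, the snake, the sparrow, the worm]

9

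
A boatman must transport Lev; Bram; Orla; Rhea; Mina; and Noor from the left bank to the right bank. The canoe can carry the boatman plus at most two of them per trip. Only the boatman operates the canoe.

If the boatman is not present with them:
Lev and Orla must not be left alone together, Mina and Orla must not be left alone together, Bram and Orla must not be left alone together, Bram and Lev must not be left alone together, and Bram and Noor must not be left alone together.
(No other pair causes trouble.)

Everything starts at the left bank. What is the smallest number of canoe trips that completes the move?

Counting alone: the boatman can take at most 2 across per trip to the right bank, so moving all 6 needs at least 3 loaded trips out, with a return between consecutive ones — at least 5 crossings.
The safety rule pushes this higher. Following every safe sequence of crossings, the most of the 6 that can be at the right bank as the canoe arrives there on crossings 5, 7 is 4, 5 respectively — never all 6.
So no plan with fewer than 9 crossings exists, and this one achieves 9:
1. Boatman goes to the right bank with Bram and Orla.  [the left bank: Lev, Mina, Noor, Rhea | the right bank: Bram, Orla]
2. Boatman goes back to the left bank with Bram.  [the left bank: Bram, Lev, Mina, Noor, Rhea | the right bank: Orla]
3. Boatman goes to the right bank with Lev and Noor.  [the left bank: Bram, Mina, Rhea | the right bank: Lev, Noor, Orla]
4. Boatman goes back to the left bank with Lev.  [the left bank: Bram, Lev, Mina, Rhea | the right bank: Noor, Orla]
5. Boatman goes to the right bank with Lev and Rhea.  [the left bank: Bram, Mina | the right bank: Lev, Noor, Orla, Rhea]
6. Boatman goes back to the left bank with Lev.  [the left bank: Bram, Lev, Mina | the right bank: Noor, Orla, Rhea]
7. Boatman goes to the right bank with Lev and Mina.  [the left bank: Bram | the right bank: Lev, Mina, Noor, Orla, Rhea]
8. Boatman goes back to the left bank with Orla.  [the left bank: Bram, Orla | the right bank: Lev, Mina, Noor, Rhea]
9. Boatman goes to the right bank with Bram and Orla.  [the left bank: — | the right bank: Bram, Lev, Mina, Noor, Orla, Rhea]

9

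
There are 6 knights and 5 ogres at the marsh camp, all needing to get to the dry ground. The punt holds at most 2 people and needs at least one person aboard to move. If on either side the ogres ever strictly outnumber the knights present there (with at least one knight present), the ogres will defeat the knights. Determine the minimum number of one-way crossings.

Counting alone: each trip to the dry ground takes at most 2 across and each return brings at least 1 back, so after t trips out (and t−1 returns) at most 2t − (t−1) of the 11 are across; that first reaches 11 at t = 10, so at least 19 crossings are needed.
The plan below uses exactly 19 crossings, so it is optimal:
1. 2 ogres → the dry ground.  (the marsh camp: 6K 3O; the dry ground: 0K 2O)
2. 1 ogre ← the marsh camp.  (the marsh camp: 6K 4O; the dry ground: 0K 1O)
3. 2 ogres → the dry ground.  (the marsh camp: 6K 2O; the dry ground: 0K 3O)
4. 1 ogre ← the marsh camp.  (the marsh camp: 6K 3O; the dry ground: 0K 2O)
5. 2 knights → the dry ground.  (the marsh camp: 4K 3O; the dry ground: 2K 2O)
6. 1 ogre ← the marsh camp.  (the marsh camp: 4K 4O; the dry ground: 2K 1O)
7. 1 knight and 1 ogre → the dry ground.  (the marsh camp: 3K 3O; the dry ground: 3K 2O)
8. 1 knight ← the marsh camp.  (the marsh camp: 4K 3O; the dry ground: 2K 2O)
9. 1 knight and 1 ogre → the dry ground.  (the marsh camp: 3K 2O; the dry ground: 3K 3O)
10. 1 ogre ← the marsh camp.  (the marsh camp: 3K 3O; the dry ground: 3K 2O)
11. 1 knight and 1 ogre → the dry ground.  (the marsh camp: 2K 2O; the dry ground: 4K 3O)
12. 1 knight ← the marsh camp.  (the marsh camp: 3K 2O; the dry ground: 3K 3O)
13. 1 knight and 1 ogre → the dry ground.  (the marsh camp: 2K 1O; the dry ground: 4K 4O)
14. 1 ogre ← the marsh camp.  (the marsh camp: 2K 2O; the dry ground: 4K 3O)
15. 1 knight and 1 ogre → the dry ground.  (the marsh camp: 1K 1O; the dry ground: 5K 4O)
16. 1 knight ← the marsh camp.  (the marsh camp: 2K 1O; the dry ground: 4K 4O)
17. 1 knight and 1 ogre → the dry ground.  (the marsh camp: 1K 0O; the dry ground: 5K 5O)
18. 1 ogre ← the marsh camp.  (the marsh camp: 1K 1O; the dry ground: 5K 4O)
19. 1 knight and 1 ogre → the dry ground.  (the marsh camp: 0K 0O; the dry ground: 6K 5O)

19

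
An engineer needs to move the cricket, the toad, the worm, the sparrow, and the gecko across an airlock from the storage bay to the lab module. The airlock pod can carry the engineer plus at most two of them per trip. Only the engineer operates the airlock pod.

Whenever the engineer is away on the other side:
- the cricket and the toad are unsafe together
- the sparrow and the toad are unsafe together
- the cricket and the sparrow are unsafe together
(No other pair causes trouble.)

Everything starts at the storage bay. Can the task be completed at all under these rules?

1. Engineer goes to the lab module with the cricket and the toad.
2. Engineer goes back to the storage bay with the cricket.
3. Engineer goes to the lab module with the cricket and the worm.
4. Engineer goes back to the storage bay with the cricket.
5. Engineer goes to the lab module with the cricket and the gecko.
6. Engineer goes back to the storage bay with the cricket.
7. Engineer goes to the lab module with the cricket and the sparrow.

Yes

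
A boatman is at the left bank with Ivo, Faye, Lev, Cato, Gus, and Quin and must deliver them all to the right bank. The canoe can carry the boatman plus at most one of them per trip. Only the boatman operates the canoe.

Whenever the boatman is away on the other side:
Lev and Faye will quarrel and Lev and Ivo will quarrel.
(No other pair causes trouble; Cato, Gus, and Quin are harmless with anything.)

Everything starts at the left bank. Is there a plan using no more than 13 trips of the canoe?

Yes

Yes — this plan uses 13 crossings (≤ 13):
1. Boatman goes to the right bank with Lev.  [the left bank: Cato, Faye, Gus, Ivo, Quin | the right bank: Lev]
2. Boatman goes back to the left bank alone.  [the left bank: Cato, Faye, Gus, Ivo, Quin | the right bank: Lev]
3. Boatman goes to the right bank with Ivo.  [the left bank: Cato, Faye, Gus, Quin | the right bank: Ivo, Lev]
4. Boatman goes back to the left bank with Lev.  [the left bank: Cato, Faye, Gus, Lev, Quin | the right bank: Ivo]
5. Boatman goes to the right bank with Faye.  [the left bank: Cato, Gus, Lev, Quin | the right bank: Faye, Ivo]
6. Boatman goes back to the left bank alone.  [the left bank: Cato, Gus, Lev, Quin | the right bank: Faye, Ivo]
7. Boatman goes to the right bank with Cato.  [the left bank: Gus, Lev, Quin | the right bank: Cato, Faye, Ivo]
8. Boatman goes back to the left bank alone.  [the left bank: Gus, Lev, Quin | the right bank: Cato, Faye, Ivo]
9. Boatman goes to the right bank with Gus.  [the left bank: Lev, Quin | the right bank: Cato, Faye, Gus, Ivo]
10. Boatman goes back to the left bank alone.  [the left bank: Lev, Quin | the right bank: Cato, Faye, Gus, Ivo]
11. Boatman goes to the right bank with Quin.  [the left bank: Lev | the right bank: Cato, Faye, Gus, Ivo, Quin]
12. Boatman goes back to the left bank alone.  [the left bank: Lev | the right bank: Cato, Faye, Gus, Ivo, Quin]
13. Boatman goes to the right bank with Lev.  [the left bank: — | the right bank: Cato, Faye, Gus, Ivo, Lev, Quin]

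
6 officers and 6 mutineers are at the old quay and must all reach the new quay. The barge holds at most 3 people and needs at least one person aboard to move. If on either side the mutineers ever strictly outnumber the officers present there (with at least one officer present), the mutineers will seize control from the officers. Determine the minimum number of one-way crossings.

impossible

Following every safe sequence of crossings from the start, the most of the 12 that can be at the new quay as the barge arrives there on crossings 1, 3, 5 is 3, 5, 6 respectively; the best ever achieved is 6 of 12.
From crossing 7 on, no configuration arises that was not already reachable earlier: only 17 distinct safe configurations (who is on which side, and where the barge is) can ever be reached, none of them has everyone across, and every continuation just revisits them. They are: 0 officers + 0 mutineers across (barge back at the start); 0 officers + 1 mutineer across (barge there); 0 officers + 1 mutineer across (barge back at the start); 0 officers + 2 mutineers across (barge there); 0 officers + 2 mutineers across (barge back at the start); 0 officers + 3 mutineers across (barge there); 0 officers + 3 mutineers across (barge back at the start); 0 officers + 4 mutineers across (barge there); 0 officers + 4 mutineers across (barge back at the start); 0 officers + 5 mutineers across (barge there); 0 officers + 5 mutineers across (barge back at the start); 0 officers + 6 mutineers across (barge there); 1 officer + 1 mutineer across (barge there); 1 officer + 1 mutineer across (barge back at the start); 2 officers + 2 mutineers across (barge there); 2 officers + 2 mutineers across (barge back at the start); 3 officers + 3 mutineers across (barge there). So no valid plan exists.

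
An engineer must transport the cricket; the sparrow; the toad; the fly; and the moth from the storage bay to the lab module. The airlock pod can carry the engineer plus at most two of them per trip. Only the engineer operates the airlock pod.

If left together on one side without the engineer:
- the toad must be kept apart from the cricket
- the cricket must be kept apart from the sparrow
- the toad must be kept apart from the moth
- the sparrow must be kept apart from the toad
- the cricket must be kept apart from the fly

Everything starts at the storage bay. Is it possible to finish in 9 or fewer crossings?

Yes — this plan uses 7 crossings (≤ 9):
1. Engineer goes to the lab module with the cricket and the toad.  [the storage bay: the fly, the moth, the sparrow | the lab module: the cricket, the toad]
2. Engineer goes back to the storage bay with the cricket.  [the storage bay: the cricket, the fly, the moth, the sparrow | the lab module: the toad]
3. Engineer goes to the lab module with the cricket and the fly.  [the storage bay: the moth, the sparrow | the lab module: the cricket, the fly, the toad]
4. Engineer goes back to the storage bay with the cricket.  [the storage bay: the cricket, the moth, the sparrow | the lab module: the fly, the toad]
5. Engineer goes to the lab module with the moth and the sparrow.  [the storage bay: the cricket | the lab module: the fly, the moth, the sparrow, the toad]
6. Engineer goes back to the storage bay with the toad.  [the storage bay: the cricket, the toad | the lab module: the fly, the moth, the sparrow]
7. Engineer goes to the lab module with the cricket and the toad.  [the storage bay: — | the lab module: the cricket, the fly, the moth, the sparrow, the toad]

Yes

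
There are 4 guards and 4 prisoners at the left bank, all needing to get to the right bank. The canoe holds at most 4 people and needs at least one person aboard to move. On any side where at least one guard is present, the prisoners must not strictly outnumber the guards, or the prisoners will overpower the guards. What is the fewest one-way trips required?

5

Counting alone: each trip to the right bank takes at most 4 across and each return brings at least 1 back, so after t trips out (and t−1 returns) at most 4t − (t−1) of the 8 are across; that first reaches 8 at t = 3, so at least 5 crossings are needed.
The plan below uses exactly 5 crossings, so it is optimal:
1. 2 prisoners → the right bank.  (the left bank: 4G 2P; the right bank: 0G 2P)
2. 1 prisoner ← the left bank.  (the left bank: 4G 3P; the right bank: 0G 1P)
3. 4 guards → the right bank.  (the left bank: 0G 3P; the right bank: 4G 1P)
4. 1 prisoner ← the left bank.  (the left bank: 0G 4P; the right bank: 4G 0P)
5. 4 prisoners → the right bank.  (the left bank: 0G 0P; the right bank: 4G 4P)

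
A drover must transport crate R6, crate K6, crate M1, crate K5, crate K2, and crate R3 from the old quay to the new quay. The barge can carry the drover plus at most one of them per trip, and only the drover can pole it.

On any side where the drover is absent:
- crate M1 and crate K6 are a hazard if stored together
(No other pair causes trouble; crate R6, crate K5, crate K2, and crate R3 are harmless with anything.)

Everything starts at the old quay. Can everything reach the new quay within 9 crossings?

No

Counting alone: the drover can take at most 1 across per trip to the new quay, so moving all 6 needs at least 6 loaded trips out, with a return between consecutive ones — at least 11 crossings.
Since 9 < 11, 9 crossings cannot be enough. (The shortest complete plan in fact takes 11:)
1. Drover goes to the new quay with crate K6.
2. Drover goes back to the old quay alone.
3. Drover goes to the new quay with crate R6.
4. Drover goes back to the old quay alone.
5. Drover goes to the new quay with crate K5.
6. Drover goes back to the old quay alone.
7. Drover goes to the new quay with crate K2.
8. Drover goes back to the old quay alone.
9. Drover goes to the new quay with crate R3.
10. Drover goes back to the old quay alone.
11. Drover goes to the new quay with crate M1.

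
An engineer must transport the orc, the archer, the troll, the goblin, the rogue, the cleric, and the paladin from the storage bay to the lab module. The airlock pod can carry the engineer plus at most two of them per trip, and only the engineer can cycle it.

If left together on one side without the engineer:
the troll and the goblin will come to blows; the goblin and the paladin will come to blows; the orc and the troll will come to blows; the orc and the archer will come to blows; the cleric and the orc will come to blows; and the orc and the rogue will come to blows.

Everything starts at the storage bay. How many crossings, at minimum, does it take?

9

Counting alone: the engineer can take at most 2 across per trip to the lab module, so moving all 7 needs at least 4 loaded trips out, with a return between consecutive ones — at least 7 crossings.
The safety rule pushes this higher. Following every safe sequence of crossings, the most of the 7 that can be at the lab module as the airlock pod arrives there on crossing 7 is 6 — never all 7.
So no plan with fewer than 9 crossings exists, and this one achieves 9:
1. Engineer goes to the lab module with the goblin and the orc.  [the storage bay: the archer, the cleric, the paladin, the rogue, the troll | the lab module: the goblin, the orc]
2. Engineer goes back to the storage bay alone.  [the storage bay: the archer, the cleric, the paladin, the rogue, the troll | the lab module: the goblin, the orc]
3. Engineer goes to the lab module with the paladin.  [the storage bay: the archer, the cleric, the rogue, the troll | the lab module: the goblin, the orc, the paladin]
4. Engineer goes back to the storage bay with the goblin.  [the storage bay: the archer, the cleric, the goblin, the rogue, the troll | the lab module: the orc, the paladin]
5. Engineer goes to the lab module with the archer and the troll.  [the storage bay: the cleric, the goblin, the rogue | the lab module: the archer, the orc, the paladin, the troll]
6. Engineer goes back to the storage bay with the orc.  [the storage bay: the cleric, the goblin, the orc, the rogue | the lab module: the archer, the paladin, the troll]
7. Engineer goes to the lab module with the cleric and the rogue.  [the storage bay: the goblin, the orc | the lab module: the archer, the cleric, the paladin, the rogue, the troll]
8. Engineer goes back to the storage bay alone.  [the storage bay: the goblin, the orc | the lab module: the archer, the cleric, the paladin, the rogue, the troll]
9. Engineer goes to the lab module with the goblin and the orc.  [the storage bay: — | the lab module: the archer, the cleric, the goblin, the orc, the paladin, the rogue, the troll]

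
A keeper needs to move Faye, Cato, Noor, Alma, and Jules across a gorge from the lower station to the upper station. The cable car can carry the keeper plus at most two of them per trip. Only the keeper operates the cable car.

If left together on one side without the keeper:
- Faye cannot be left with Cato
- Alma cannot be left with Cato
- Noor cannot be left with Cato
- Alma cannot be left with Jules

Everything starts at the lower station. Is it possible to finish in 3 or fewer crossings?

No

Counting alone: the keeper can take at most 2 across per trip to the upper station, so moving all 5 needs at least 3 loaded trips out, with a return between consecutive ones — at least 5 crossings.
Since 3 < 5, 3 crossings cannot be enough. (The shortest complete plan in fact takes 5:)
1. Keeper goes to the upper station with Alma and Cato.
2. Keeper goes back to the lower station with Cato.
3. Keeper goes to the upper station with Faye and Noor.
4. Keeper goes back to the lower station alone.
5. Keeper goes to the upper station with Cato and Jules.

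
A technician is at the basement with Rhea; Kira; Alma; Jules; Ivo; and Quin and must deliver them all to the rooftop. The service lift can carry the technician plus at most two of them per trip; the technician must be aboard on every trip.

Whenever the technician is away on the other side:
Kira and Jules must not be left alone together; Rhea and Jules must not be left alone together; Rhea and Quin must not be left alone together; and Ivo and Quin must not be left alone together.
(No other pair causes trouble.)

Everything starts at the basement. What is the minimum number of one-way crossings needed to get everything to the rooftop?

Counting alone: the technician can take at most 2 across per trip to the rooftop, so moving all 6 needs at least 3 loaded trips out, with a return between consecutive ones — at least 5 crossings.
The safety rule pushes this higher. Following every safe sequence of crossings, the most of the 6 that can be at the rooftop as the service lift arrives there on crossing 5 is 5 — never all 6.
So no plan with fewer than 7 crossings exists, and this one achieves 7:
1. Technician goes to the rooftop with Jules and Quin.
2. Technician goes back to the basement alone.
3. Technician goes to the rooftop with Kira and Rhea.
4. Technician goes back to the basement with Jules and Quin.
5. Technician goes to the rooftop with Alma and Ivo.
6. Technician goes back to the basement alone.
7. Technician goes to the rooftop with Jules and Quin.

7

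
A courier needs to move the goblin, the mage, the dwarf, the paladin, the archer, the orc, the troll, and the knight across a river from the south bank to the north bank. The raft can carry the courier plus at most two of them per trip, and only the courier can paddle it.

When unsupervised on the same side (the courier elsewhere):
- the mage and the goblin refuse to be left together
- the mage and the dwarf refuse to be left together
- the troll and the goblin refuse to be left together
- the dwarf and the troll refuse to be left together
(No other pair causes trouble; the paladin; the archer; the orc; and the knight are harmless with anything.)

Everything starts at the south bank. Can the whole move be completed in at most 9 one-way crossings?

Yes

Yes — this plan uses 7 crossings (≤ 9):
1. Courier goes to the north bank with the dwarf and the goblin.
2. Courier goes back to the south bank alone.
3. Courier goes to the north bank with the archer and the paladin.
4. Courier goes back to the south bank alone.
5. Courier goes to the north bank with the knight and the orc.
6. Courier goes back to the south bank alone.
7. Courier goes to the north bank with the mage and the troll.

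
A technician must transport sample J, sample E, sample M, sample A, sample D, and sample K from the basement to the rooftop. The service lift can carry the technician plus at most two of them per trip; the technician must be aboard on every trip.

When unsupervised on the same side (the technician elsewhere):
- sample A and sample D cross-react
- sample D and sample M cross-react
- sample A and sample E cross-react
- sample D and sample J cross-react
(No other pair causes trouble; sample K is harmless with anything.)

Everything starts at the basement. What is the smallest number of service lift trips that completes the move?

7

Counting alone: the technician can take at most 2 across per trip to the rooftop, so moving all 6 needs at least 3 loaded trips out, with a return between consecutive ones — at least 5 crossings.
The safety rule pushes this higher. Following every safe sequence of crossings, the most of the 6 that can be at the rooftop as the service lift arrives there on crossing 5 is 5 — never all 6.
So no plan with fewer than 7 crossings exists, and this one achieves 7:
1. Technician goes to the rooftop with sample D and sample E.  [the basement: sample A, sample J, sample K, sample M | the rooftop: sample D, sample E]
2. Technician goes back to the basement alone.  [the basement: sample A, sample J, sample K, sample M | the rooftop: sample D, sample E]
3. Technician goes to the rooftop with sample K.  [the basement: sample A, sample J, sample M | the rooftop: sample D, sample E, sample K]
4. Technician goes back to the basement alone.  [the basement: sample A, sample J, sample M | the rooftop: sample D, sample E, sample K]
5. Technician goes to the rooftop with sample J and sample M.  [the basement: sample A | the rooftop: sample D, sample E, sample J, sample K, sample M]
6. Technician goes back to the basement with sample D.  [the basement: sample A, sample D | the rooftop: sample E, sample J, sample K, sample M]
7. Technician goes to the rooftop with sample A and sample D.  [the basement: — | the rooftop: sample A, sample D, sample E, sample J, sample K, sample M]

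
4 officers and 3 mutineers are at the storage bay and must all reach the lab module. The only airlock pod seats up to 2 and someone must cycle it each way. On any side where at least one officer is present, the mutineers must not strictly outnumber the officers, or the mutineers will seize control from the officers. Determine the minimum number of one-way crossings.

Counting alone: each trip to the lab module takes at most 2 across and each return brings at least 1 back, so after t trips out (and t−1 returns) at most 2t − (t−1) of the 7 are across; that first reaches 7 at t = 6, so at least 11 crossings are needed.
The plan below uses exactly 11 crossings, so it is optimal:
1. 2 mutineers → the lab module.  (the storage bay: 4O 1M; the lab module: 0O 2M)
2. 1 mutineer ← the storage bay.  (the storage bay: 4O 2M; the lab module: 0O 1M)
3. 2 mutineers → the lab module.  (the storage bay: 4O 0M; the lab module: 0O 3M)
4. 1 mutineer ← the storage bay.  (the storage bay: 4O 1M; the lab module: 0O 2M)
5. 2 officers → the lab module.  (the storage bay: 2O 1M; the lab module: 2O 2M)
6. 1 mutineer ← the storage bay.  (the storage bay: 2O 2M; the lab module: 2O 1M)
7. 1 officer and 1 mutineer → the lab module.  (the storage bay: 1O 1M; the lab module: 3O 2M)
8. 1 officer ← the storage bay.  (the storage bay: 2O 1M; the lab module: 2O 2M)
9. 1 officer and 1 mutineer → the lab module.  (the storage bay: 1O 0M; the lab module: 3O 3M)
10. 1 mutineer ← the storage bay.  (the storage bay: 1O 1M; the lab module: 3O 2M)
11. 1 officer and 1 mutineer → the lab module.  (the storage bay: 0O 0M; the lab module: 4O 3M)

11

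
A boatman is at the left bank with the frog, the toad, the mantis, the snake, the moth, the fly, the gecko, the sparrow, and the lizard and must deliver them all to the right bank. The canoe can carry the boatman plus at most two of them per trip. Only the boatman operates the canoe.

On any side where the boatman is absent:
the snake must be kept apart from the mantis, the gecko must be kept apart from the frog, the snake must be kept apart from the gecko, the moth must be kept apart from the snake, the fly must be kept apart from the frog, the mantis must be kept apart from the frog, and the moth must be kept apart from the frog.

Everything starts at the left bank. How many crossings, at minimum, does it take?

11

Counting alone: the boatman can take at most 2 across per trip to the right bank, so moving all 9 needs at least 5 loaded trips out, with a return between consecutive ones — at least 9 crossings.
The safety rule pushes this higher. Following every safe sequence of crossings, the most of the 9 that can be at the right bank as the canoe arrives there on crossing 9 is 8 — never all 9.
So no plan with fewer than 11 crossings exists, and this one achieves 11:
1. Boatman goes to the right bank with the frog and the snake.  [the left bank: the fly, the gecko, the lizard, the mantis, the moth, the sparrow, the toad | the right bank: the frog, the snake]
2. Boatman goes back to the left bank alone.  [the left bank: the fly, the gecko, the lizard, the mantis, the moth, the sparrow, the toad | the right bank: the frog, the snake]
3. Boatman goes to the right bank with the toad.  [the left bank: the fly, the gecko, the lizard, the mantis, the moth, the sparrow | the right bank: the frog, the snake, the toad]
4. Boatman goes back to the left bank alone.  [the left bank: the fly, the gecko, the lizard, the mantis, the moth, the sparrow | the right bank: the frog, the snake, the toad]
5. Boatman goes to the right bank with the mantis and the moth.  [the left bank: the fly, the gecko, the lizard, the sparrow | the right bank: the frog, the mantis, the moth, the snake, the toad]
6. Boatman goes back to the left bank with the frog and the snake.  [the left bank: the fly, the frog, the gecko, the lizard, the snake, the sparrow | the right bank: the mantis, the moth, the toad]
7. Boatman goes to the right bank with the fly and the gecko.  [the left bank: the frog, the lizard, the snake, the sparrow | the right bank: the fly, the gecko, the mantis, the moth, the toad]
8. Boatman goes back to the left bank alone.  [the left bank: the frog, the lizard, the snake, the sparrow | the right bank: the fly, the gecko, the mantis, the moth, the toad]
9. Boatman goes to the right bank with the lizard and the sparrow.  [the left bank: the frog, the snake | the right bank: the fly, the gecko, the lizard, the mantis, the moth, the sparrow, the toad]
10. Boatman goes back to the left bank alone.  [the left bank: the frog, the snake | the right bank: the fly, the gecko, the lizard, the mantis, the moth, the sparrow, the toad]
11. Boatman goes to the right bank with the frog and the snake.  [the left bank: — | the right bank: the fly, the frog, the gecko, the lizard, the mantis, the moth, the snake, the sparrow, the toad]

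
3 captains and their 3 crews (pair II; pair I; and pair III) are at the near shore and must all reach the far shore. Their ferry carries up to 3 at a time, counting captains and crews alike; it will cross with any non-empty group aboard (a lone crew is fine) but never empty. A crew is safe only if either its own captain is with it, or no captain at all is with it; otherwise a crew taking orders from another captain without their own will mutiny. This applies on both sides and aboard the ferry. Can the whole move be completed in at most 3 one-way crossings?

No

Counting alone: each trip to the far shore takes at most 3 across and each return brings at least 1 back, so after t trips out (and t−1 returns) at most 3t − (t−1) of the 6 are across; that first reaches 6 at t = 3, so at least 5 crossings are needed.
Since 3 < 5, 3 crossings cannot be enough. (The shortest complete plan in fact takes 5:)
1. captain II and crew II cross → the far shore.
2. captain II crosses ← the near shore.
3. captain I, captain II, and captain III cross → the far shore.
4. crew II crosses ← the near shore.
5. crew I, crew II, and crew III cross → the far shore.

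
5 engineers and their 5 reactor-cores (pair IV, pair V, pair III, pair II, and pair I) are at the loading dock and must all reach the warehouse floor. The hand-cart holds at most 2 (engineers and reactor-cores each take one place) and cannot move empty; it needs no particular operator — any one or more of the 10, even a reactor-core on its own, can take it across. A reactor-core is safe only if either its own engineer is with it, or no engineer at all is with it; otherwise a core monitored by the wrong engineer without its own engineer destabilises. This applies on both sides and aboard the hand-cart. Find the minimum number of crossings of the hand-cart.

Following every safe sequence of crossings from the start, the most of the 10 that can be at the warehouse floor as the hand-cart arrives there on crossings 1, 3, 5, 7 is 2, 3, 4, 5 respectively; the best ever achieved is 5 of 10.
From crossing 9 on, no configuration arises that was not already reachable earlier: only 82 distinct safe configurations (who is on which side, and where the hand-cart is) can ever be reached, none of them has everyone across, and every continuation just revisits them. So no valid plan exists.

impossible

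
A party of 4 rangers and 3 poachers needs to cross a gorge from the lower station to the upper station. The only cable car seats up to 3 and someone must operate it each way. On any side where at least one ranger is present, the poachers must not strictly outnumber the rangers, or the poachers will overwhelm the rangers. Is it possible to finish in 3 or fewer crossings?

Counting alone: each trip to the upper station takes at most 3 across and each return brings at least 1 back, so after t trips out (and t−1 returns) at most 3t − (t−1) of the 7 are across; that first reaches 7 at t = 3, so at least 5 crossings are needed.
Since 3 < 5, 3 crossings cannot be enough. (The shortest complete plan in fact takes 5:)
1. 3 poachers → the upper station.  (the lower station: 4R 0P; the upper station: 0R 3P)
2. 1 poacher ← the lower station.  (the lower station: 4R 1P; the upper station: 0R 2P)
3. 3 rangers → the upper station.  (the lower station: 1R 1P; the upper station: 3R 2P)
4. 1 ranger ← the lower station.  (the lower station: 2R 1P; the upper station: 2R 2P)
5. 2 rangers and 1 poacher → the upper station.  (the lower station: 0R 0P; the upper station: 4R 3P)

No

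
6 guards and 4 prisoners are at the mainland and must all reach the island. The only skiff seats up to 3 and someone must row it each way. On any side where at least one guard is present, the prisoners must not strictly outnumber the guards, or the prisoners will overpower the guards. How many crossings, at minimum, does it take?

9

Counting alone: each trip to the island takes at most 3 across and each return brings at least 1 back, so after t trips out (and t−1 returns) at most 3t − (t−1) of the 10 are across; that first reaches 10 at t = 5, so at least 9 crossings are needed.
The plan below uses exactly 9 crossings, so it is optimal:
1. 2 prisoners → the island.  (the mainland: 6G 2P; the island: 0G 2P)
2. 1 prisoner ← the mainland.  (the mainland: 6G 3P; the island: 0G 1P)
3. 3 prisoners → the island.  (the mainland: 6G 0P; the island: 0G 4P)
4. 1 prisoner ← the mainland.  (the mainland: 6G 1P; the island: 0G 3P)
5. 3 guards → the island.  (the mainland: 3G 1P; the island: 3G 3P)
6. 1 prisoner ← the mainland.  (the mainland: 3G 2P; the island: 3G 2P)
7. 1 guard and 2 prisoners → the island.  (the mainland: 2G 0P; the island: 4G 4P)
8. 1 prisoner ← the mainland.  (the mainland: 2G 1P; the island: 4G 3P)
9. 2 guards and 1 prisoner → the island.  (the mainland: 0G 0P; the island: 6G 4P)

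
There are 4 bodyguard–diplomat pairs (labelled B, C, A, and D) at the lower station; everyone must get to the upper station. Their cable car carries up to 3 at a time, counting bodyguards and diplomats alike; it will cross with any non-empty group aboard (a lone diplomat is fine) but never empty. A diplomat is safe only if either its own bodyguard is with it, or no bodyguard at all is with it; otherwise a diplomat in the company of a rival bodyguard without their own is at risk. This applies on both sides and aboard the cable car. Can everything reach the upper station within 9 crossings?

Yes

Yes — this plan uses 9 crossings (≤ 9):
1. bodyguard B and diplomat B cross → the upper station.
2. bodyguard B crosses ← the lower station.
3. bodyguard B, bodyguard C, and diplomat C cross → the upper station.
4. bodyguard B and diplomat B cross ← the lower station.
5. bodyguard A, bodyguard B, and bodyguard D cross → the upper station.
6. diplomat C crosses ← the lower station.
7. diplomat B and diplomat C cross → the upper station.
8. diplomat B crosses ← the lower station.
9. diplomat A, diplomat B, and diplomat D cross → the upper station.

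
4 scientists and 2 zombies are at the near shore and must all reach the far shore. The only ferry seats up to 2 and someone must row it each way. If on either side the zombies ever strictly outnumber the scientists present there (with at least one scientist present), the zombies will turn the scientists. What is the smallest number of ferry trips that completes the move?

9

Counting alone: each trip to the far shore takes at most 2 across and each return brings at least 1 back, so after t trips out (and t−1 returns) at most 2t − (t−1) of the 6 are across; that first reaches 6 at t = 5, so at least 9 crossings are needed.
The plan below uses exactly 9 crossings, so it is optimal:
1. 2 zombies → the far shore.  (the near shore: 4S 0Z; the far shore: 0S 2Z)
2. 1 zombie ← the near shore.  (the near shore: 4S 1Z; the far shore: 0S 1Z)
3. 2 scientists → the far shore.  (the near shore: 2S 1Z; the far shore: 2S 1Z)
4. 1 zombie ← the near shore.  (the near shore: 2S 2Z; the far shore: 2S 0Z)
5. 2 zombies → the far shore.  (the near shore: 2S 0Z; the far shore: 2S 2Z)
6. 1 zombie ← the near shore.  (the near shore: 2S 1Z; the far shore: 2S 1Z)
7. 1 scientist and 1 zombie → the far shore.  (the near shore: 1S 0Z; the far shore: 3S 2Z)
8. 1 zombie ← the near shore.  (the near shore: 1S 1Z; the far shore: 3S 1Z)
9. 1 scientist and 1 zombie → the far shore.  (the near shore: 0S 0Z; the far shore: 4S 2Z)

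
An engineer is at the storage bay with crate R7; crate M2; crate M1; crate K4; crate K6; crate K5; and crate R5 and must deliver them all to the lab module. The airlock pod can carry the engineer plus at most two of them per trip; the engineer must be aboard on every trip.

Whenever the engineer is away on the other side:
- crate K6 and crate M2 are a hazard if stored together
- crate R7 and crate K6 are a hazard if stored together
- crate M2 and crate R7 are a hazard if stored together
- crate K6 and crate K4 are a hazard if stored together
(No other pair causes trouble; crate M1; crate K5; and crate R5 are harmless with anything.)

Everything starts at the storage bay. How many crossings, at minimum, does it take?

Counting alone: the engineer can take at most 2 across per trip to the lab module, so moving all 7 needs at least 4 loaded trips out, with a return between consecutive ones — at least 7 crossings.
The safety rule pushes this higher. Following every safe sequence of crossings, the most of the 7 that can be at the lab module as the airlock pod arrives there on crossings 7, 9 is 5, 6 respectively — never all 7.
So no plan with fewer than 11 crossings exists, and this one achieves 11:
1. Engineer goes to the lab module with crate K6 and crate R7.
2. Engineer goes back to the storage bay with crate R7.
3. Engineer goes to the lab module with crate M1 and crate R7.
4. Engineer goes back to the storage bay with crate R7.
5. Engineer goes to the lab module with crate K4 and crate R7.
6. Engineer goes back to the storage bay with crate K6.
7. Engineer goes to the lab module with crate K5 and crate M2.
8. Engineer goes back to the storage bay with crate R7.
9. Engineer goes to the lab module with crate R5 and crate R7.
10. Engineer goes back to the storage bay with crate R7.
11. Engineer goes to the lab module with crate K6 and crate R7.

11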